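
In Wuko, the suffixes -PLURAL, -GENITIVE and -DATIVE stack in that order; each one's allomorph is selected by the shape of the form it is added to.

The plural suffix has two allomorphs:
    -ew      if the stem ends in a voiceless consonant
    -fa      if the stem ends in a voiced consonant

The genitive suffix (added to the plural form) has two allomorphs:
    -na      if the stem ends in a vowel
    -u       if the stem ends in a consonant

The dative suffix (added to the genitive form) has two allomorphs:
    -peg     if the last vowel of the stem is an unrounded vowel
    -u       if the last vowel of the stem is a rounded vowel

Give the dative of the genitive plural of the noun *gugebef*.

*gugebef* — final consonant /f/ (voiceless) → -ew → *gugebefew*.
The final sound of the plural form *gugebefew* is /w/, which is a consonant, so the genitive suffix is -u, giving *gugebefewu*.
The last vowel of the genitive form *gugebefewu* is /u/, which is a rounded vowel, so the dative suffix is -u, giving *gugebefewuu*.

gugebefewuu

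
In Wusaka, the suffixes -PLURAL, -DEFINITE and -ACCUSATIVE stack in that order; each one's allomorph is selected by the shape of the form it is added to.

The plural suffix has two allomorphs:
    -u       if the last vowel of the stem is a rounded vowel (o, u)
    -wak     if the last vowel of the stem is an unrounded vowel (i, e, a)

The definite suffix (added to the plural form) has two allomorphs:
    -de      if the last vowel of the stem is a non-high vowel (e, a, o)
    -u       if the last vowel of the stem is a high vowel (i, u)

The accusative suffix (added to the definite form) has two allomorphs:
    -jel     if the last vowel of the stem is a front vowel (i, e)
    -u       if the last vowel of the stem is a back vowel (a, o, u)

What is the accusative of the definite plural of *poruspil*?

*poruspil* — last vowel /i/ (an unrounded vowel) → -wak → *poruspilwak*.
The plural form *poruspilwak*: last vowel = /a/, a non-high vowel → -de → *poruspilwakde*.
The definite form *poruspilwakde* — last vowel /e/ (a front vowel) → -jel → *poruspilwakdejel*.

poruspilwakdejel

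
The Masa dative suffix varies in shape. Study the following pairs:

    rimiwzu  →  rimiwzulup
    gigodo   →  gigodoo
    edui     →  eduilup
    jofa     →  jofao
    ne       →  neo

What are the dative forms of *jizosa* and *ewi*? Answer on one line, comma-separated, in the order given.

jizosao, ewilup

The suffix is conditioned by the last vowel: -lup when the last vowel of the stem is a high vowel (*rimiwzu*, *edui*); -o when the last vowel of the stem is a non-high vowel (*gigodo*, *jofa*, *ne*).
*jizosa* — last vowel /a/ (a non-high vowel) → -o → *jizosao*.
*ewi*: last vowel = /i/, a high vowel → -lup → *ewilup*.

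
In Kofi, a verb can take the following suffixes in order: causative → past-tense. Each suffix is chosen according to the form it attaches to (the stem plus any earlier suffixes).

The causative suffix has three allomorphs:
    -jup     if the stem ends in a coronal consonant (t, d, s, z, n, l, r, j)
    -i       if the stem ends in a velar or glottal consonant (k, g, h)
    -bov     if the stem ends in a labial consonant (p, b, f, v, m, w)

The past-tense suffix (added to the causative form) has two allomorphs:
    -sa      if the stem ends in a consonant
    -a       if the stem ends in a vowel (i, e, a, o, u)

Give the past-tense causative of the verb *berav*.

The final consonant of *berav* is /v/, which is labial, so the causative suffix is -bov, giving *beravbov*.
The causative form *beravbov* — final sound /v/ (a consonant) → -sa → *beravbovsa*.

beravbovsa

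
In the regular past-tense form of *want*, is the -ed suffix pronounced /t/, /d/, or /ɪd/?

The stem *want* ends in /t/ or /d/.
The -ed suffix is realized as /ɪd/ after /t, d/; as /t/ after other voiceless consonants; and as /d/ after other voiced sounds.
So -ed on *want* is pronounced /ɪd/.

/ɪd/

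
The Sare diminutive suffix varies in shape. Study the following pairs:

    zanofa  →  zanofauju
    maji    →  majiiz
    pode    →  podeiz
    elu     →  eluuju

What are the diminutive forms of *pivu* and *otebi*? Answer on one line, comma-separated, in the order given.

The pattern is front/back vowel harmony: -iz when the last vowel of the stem is a front vowel (*maji*, *pode*); -uju when the last vowel of the stem is a back vowel (*zanofa*, *elu*).
The last vowel of *pivu* is /u/, which is a back vowel, so the suffix is -uju, giving *pivuuju*.
*otebi*: last vowel = /i/, a front vowel → -iz → *otebiiz*.

pivuuju, otebiiz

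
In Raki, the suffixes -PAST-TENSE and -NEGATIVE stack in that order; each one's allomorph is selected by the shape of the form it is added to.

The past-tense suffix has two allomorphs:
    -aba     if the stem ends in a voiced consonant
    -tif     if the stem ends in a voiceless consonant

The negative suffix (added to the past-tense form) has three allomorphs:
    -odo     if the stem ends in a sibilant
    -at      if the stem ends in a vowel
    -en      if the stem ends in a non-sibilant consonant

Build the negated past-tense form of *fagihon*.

fagihonabaat

Since the final consonant of *fagihon* is /n/ (voiced), it takes -aba, giving *fagihonaba*.
The past-tense form *fagihonaba* — final sound /a/ (a vowel) → -at → *fagihonabaat*.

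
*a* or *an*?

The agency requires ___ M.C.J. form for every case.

The indefinite article is chosen by the initial *sound* of the following word, not its spelling.
The initialism *M.C.J.* is read letter by letter; the first letter, M, is pronounced /ɛm/, which begins with a vowel sound.
So the article is *an*: The agency requires an M.C.J. form for every case.

an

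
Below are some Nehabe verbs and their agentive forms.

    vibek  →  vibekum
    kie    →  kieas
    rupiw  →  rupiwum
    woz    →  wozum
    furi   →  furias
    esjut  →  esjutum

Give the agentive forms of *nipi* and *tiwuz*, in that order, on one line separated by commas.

The suffix is conditioned by the final sound: -um when the stem ends in a consonant (*vibek*, *rupiw*, *woz*, *esjut*); -as when the stem ends in a vowel (*kie*, *furi*).
The final sound of *nipi* is /i/, which is a vowel, so the suffix is -as, giving *nipias*.
The final sound of *tiwuz* is /z/, which is a consonant, so the suffix is -um, giving *tiwuzum*.

nipias, tiwuzum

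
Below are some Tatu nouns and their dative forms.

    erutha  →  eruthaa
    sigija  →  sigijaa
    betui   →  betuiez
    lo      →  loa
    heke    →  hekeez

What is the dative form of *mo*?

The alternation tracks the last vowel of the stem — -ez when the last vowel of the stem is a front vowel (*betui*, *heke*); -a when the last vowel of the stem is a back vowel (*erutha*, *sigija*, *lo*).
*mo* — last vowel /o/ (a back vowel) → -a → *moa*.

moa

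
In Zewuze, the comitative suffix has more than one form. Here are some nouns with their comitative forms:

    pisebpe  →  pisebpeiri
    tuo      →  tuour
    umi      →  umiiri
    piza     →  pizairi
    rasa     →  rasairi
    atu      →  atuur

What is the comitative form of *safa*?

safairi

Looking at the last vowel of each stem: -ur when the last vowel of the stem is a rounded vowel (*tuo*, *atu*); -iri when the last vowel of the stem is an unrounded vowel (*pisebpe*, *umi*, *piza*, *rasa*).
*safa*: last vowel = /a/, an unrounded vowel → -iri → *safairi*.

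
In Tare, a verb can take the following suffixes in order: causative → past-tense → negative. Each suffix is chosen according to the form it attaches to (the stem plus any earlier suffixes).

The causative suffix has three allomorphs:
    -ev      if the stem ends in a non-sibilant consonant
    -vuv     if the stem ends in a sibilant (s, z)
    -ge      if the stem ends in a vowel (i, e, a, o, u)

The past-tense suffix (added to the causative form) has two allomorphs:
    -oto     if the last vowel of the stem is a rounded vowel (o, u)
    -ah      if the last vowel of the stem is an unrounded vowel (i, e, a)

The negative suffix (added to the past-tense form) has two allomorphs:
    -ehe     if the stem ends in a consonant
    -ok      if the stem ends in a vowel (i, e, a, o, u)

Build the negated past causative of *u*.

ugeahehe

Since the final sound of *u* is /u/ (a vowel), it takes -ge, giving *uge*.
The causative form *uge*: last vowel = /e/, an unrounded vowel → -ah → *ugeah*.
The past-tense form *ugeah*: final sound = /h/, a consonant → -ehe → *ugeahehe*.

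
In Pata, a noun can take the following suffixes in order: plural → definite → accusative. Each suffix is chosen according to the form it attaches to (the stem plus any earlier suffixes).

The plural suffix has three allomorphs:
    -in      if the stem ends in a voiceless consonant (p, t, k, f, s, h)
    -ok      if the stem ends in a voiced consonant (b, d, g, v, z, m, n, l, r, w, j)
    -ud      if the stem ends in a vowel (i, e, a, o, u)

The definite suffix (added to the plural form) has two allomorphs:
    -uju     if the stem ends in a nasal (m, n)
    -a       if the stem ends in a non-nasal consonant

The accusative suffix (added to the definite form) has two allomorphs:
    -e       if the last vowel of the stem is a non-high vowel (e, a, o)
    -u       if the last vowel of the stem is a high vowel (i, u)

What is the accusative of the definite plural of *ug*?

Since the final sound of *ug* is /g/ (a voiced consonant), it takes -ok, giving *ugok*.
The plural form *ugok* — final consonant /k/ (non-nasal) → -a → *ugoka*.
The definite form *ugoka*: last vowel = /a/, a non-high vowel → -e → *ugokae*.

ugokae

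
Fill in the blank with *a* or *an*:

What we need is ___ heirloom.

an

The indefinite article is chosen by the initial *sound* of the following word, not its spelling.
*heirloom* begins with the sound /ɛ/ (silent h) — a vowel sound.
So the article is *an*: What we need is an heirloom.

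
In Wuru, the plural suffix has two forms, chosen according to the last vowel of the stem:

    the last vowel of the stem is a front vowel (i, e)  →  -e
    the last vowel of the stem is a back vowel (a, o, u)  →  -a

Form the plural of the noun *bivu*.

The last vowel of *bivu* is /u/, which is a back vowel, so the suffix is -a, giving *bivua*.

bivua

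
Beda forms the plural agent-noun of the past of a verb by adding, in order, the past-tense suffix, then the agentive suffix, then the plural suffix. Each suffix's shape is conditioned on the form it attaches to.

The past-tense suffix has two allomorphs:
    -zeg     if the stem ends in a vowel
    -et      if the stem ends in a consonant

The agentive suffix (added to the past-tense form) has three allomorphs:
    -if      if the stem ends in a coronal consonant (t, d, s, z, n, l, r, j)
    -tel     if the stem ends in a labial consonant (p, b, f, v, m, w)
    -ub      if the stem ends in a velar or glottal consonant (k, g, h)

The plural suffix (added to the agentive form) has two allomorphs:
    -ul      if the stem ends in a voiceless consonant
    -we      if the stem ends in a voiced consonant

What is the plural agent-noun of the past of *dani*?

*dani*: final sound = /i/, a vowel → -zeg → *danizeg*.
The final consonant of the past-tense form *danizeg* is /g/, which is velar/glottal, so the agentive suffix is -ub, giving *danizegub*.
Since the final consonant of the agentive form *danizegub* is /b/ (voiced), it takes -we, giving *danizegubwe*.

danizegubwe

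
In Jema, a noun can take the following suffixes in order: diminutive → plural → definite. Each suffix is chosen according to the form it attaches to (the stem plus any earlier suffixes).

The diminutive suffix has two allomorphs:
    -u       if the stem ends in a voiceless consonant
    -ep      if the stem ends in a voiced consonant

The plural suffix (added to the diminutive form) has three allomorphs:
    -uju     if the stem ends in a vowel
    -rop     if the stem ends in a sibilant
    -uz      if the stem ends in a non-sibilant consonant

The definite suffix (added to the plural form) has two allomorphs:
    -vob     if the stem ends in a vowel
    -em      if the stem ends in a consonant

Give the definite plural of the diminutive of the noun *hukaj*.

Since the final consonant of *hukaj* is /j/ (voiced), it takes -ep, giving *hukajep*.
The diminutive form *hukajep*: final sound = /p/, a non-sibilant consonant → -uz → *hukajepuz*.
The plural form *hukajepuz* — final sound /z/ (a consonant) → -em → *hukajepuzem*.

hukajepuzem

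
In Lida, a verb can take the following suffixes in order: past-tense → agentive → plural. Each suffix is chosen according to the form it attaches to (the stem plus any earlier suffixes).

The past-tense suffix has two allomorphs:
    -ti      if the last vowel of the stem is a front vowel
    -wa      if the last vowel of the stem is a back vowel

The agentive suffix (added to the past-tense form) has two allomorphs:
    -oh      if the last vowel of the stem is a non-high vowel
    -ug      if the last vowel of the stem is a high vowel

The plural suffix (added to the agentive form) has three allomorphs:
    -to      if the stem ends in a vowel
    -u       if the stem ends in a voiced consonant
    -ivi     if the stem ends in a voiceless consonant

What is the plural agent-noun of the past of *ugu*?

Since the last vowel of *ugu* is /u/ (a back vowel), it takes -wa, giving *uguwa*.
The past-tense form *uguwa*: last vowel = /a/, a non-high vowel → -oh → *uguwaoh*.
The agentive form *uguwaoh*: final sound = /h/, a voiceless consonant → -ivi → *uguwaohivi*.

uguwaohivi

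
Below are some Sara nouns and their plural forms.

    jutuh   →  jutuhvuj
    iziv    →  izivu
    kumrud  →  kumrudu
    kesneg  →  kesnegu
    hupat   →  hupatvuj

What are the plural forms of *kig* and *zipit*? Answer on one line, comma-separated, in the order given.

The suffix is conditioned by the final consonant: -vuj when the stem ends in a voiceless consonant (*jutuh*, *hupat*); -u when the stem ends in a voiced consonant (*iziv*, *kumrud*, *kesneg*).
Since the final consonant of *kig* is /g/ (voiced), it takes -u, giving *kigu*.
Since the final consonant of *zipit* is /t/ (voiceless), it takes -vuj, giving *zipitvuj*.

kigu, zipitvuj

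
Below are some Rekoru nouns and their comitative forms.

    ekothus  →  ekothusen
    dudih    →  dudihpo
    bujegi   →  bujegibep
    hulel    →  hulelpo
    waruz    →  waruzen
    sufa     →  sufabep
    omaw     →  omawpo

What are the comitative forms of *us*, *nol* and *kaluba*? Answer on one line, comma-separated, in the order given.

usen, nolpo, kalubabep

The suffix is conditioned by the final sound: -en when the stem ends in a sibilant (*ekothus*, *waruz*); -po when the stem ends in a non-sibilant consonant (*dudih*, *hulel*, *omaw*); -bep when the stem ends in a vowel (*bujegi*, *sufa*).
*us* — final sound /s/ (a sibilant) → -en → *usen*.
*nol* — final sound /l/ (a non-sibilant consonant) → -po → *nolpo*.
Since the final sound of *kaluba* is /a/ (a vowel), it takes -bep, giving *kalubabep*.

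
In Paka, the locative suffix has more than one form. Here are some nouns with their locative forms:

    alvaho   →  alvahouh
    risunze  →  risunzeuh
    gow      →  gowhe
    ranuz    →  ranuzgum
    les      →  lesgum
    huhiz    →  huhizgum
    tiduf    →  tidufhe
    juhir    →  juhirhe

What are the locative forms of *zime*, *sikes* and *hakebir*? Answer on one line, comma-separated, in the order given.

Looking at the final sound of each stem: -gum when the stem ends in a sibilant (*ranuz*, *les*, *huhiz*); -he when the stem ends in a non-sibilant consonant (*gow*, *tiduf*, *juhir*); -uh when the stem ends in a vowel (*alvaho*, *risunze*).
Since the final sound of *zime* is /e/ (a vowel), it takes -uh, giving *zimeuh*.
*sikes*: final sound = /s/, a sibilant → -gum → *sikesgum*.
The final sound of *hakebir* is /r/, which is a non-sibilant consonant, so the suffix is -he, giving *hakebirhe*.

zimeuh, sikesgum, hakebirhe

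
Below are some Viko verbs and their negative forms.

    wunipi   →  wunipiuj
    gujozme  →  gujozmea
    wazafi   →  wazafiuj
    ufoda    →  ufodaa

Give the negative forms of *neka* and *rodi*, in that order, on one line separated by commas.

nekaa, rodiuj

The suffix is conditioned by the last vowel: -uj when the last vowel of the stem is a high vowel (*wunipi*, *wazafi*); -a when the last vowel of the stem is a non-high vowel (*gujozme*, *ufoda*).
The last vowel of *neka* is /a/, which is a non-high vowel, so the suffix is -a, giving *nekaa*.
*rodi* — last vowel /i/ (a high vowel) → -uj → *rodiuj*.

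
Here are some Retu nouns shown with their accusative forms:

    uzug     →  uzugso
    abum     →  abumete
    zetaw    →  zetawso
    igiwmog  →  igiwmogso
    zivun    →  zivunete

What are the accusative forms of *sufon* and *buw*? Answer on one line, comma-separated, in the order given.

sufonete, buwso

Looking at the final consonant of each stem: -ete when the stem ends in a nasal (*abum*, *zivun*); -so when the stem ends in a non-nasal consonant (*uzug*, *zetaw*, *igiwmog*).
Since the final consonant of *sufon* is /n/ (a nasal), it takes -ete, giving *sufonete*.
Since the final consonant of *buw* is /w/ (non-nasal), it takes -so, giving *buwso*.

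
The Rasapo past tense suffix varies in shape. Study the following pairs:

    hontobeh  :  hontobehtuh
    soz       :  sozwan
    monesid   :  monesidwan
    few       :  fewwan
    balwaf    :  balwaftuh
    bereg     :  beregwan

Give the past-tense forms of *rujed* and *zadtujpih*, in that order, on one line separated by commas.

rujedwan, zadtujpihtuh

Looking at the final consonant of each stem: -tuh when the stem ends in a voiceless consonant (*hontobeh*, *balwaf*); -wan when the stem ends in a voiced consonant (*soz*, *monesid*, *few*, *bereg*).
*rujed* — final consonant /d/ (voiced) → -wan → *rujedwan*.
Since the final consonant of *zadtujpih* is /h/ (voiceless), it takes -tuh, giving *zadtujpihtuh*.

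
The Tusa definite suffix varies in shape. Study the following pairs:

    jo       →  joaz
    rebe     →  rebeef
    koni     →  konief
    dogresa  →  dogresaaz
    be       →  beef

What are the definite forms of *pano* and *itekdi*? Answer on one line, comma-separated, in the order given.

panoaz, itekdief

The alternation tracks the last vowel of the stem — -ef when the last vowel of the stem is a front vowel (*rebe*, *koni*, *be*); -az when the last vowel of the stem is a back vowel (*jo*, *dogresa*).
*pano* — last vowel /o/ (a back vowel) → -az → *panoaz*.
Since the last vowel of *itekdi* is /i/ (a front vowel), it takes -ef, giving *itekdief*.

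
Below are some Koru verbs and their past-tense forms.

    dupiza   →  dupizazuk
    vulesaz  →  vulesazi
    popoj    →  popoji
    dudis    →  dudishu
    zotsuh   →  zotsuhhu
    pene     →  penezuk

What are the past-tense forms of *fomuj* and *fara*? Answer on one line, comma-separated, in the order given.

fomuji, farazuk

Looking at the final sound of each stem: -hu when the stem ends in a voiceless consonant (*dudis*, *zotsuh*); -i when the stem ends in a voiced consonant (*vulesaz*, *popoj*); -zuk when the stem ends in a vowel (*dupiza*, *pene*).
*fomuj*: final sound = /j/, a voiced consonant → -i → *fomuji*.
*fara*: final sound = /a/, a vowel → -zuk → *farazuk*.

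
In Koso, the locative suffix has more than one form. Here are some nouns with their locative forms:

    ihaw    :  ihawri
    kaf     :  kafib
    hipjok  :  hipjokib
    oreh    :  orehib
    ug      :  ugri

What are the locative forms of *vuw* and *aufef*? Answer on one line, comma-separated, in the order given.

vuwri, aufefib

The pattern is voicing of the final consonant: -ib when the stem ends in a voiceless consonant (*kaf*, *hipjok*, *oreh*); -ri when the stem ends in a voiced consonant (*ihaw*, *ug*).
The final consonant of *vuw* is /w/, which is voiced, so the suffix is -ri, giving *vuwri*.
Since the final consonant of *aufef* is /f/ (voiceless), it takes -ib, giving *aufefib*.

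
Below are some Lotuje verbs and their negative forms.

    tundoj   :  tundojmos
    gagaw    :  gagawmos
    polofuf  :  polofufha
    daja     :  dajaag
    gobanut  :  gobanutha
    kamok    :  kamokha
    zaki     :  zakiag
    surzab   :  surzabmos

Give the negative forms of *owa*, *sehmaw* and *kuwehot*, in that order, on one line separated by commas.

owaag, sehmawmos, kuwehotha

Looking at the final sound of each stem: -ha when the stem ends in a voiceless consonant (*polofuf*, *gobanut*, *kamok*); -mos when the stem ends in a voiced consonant (*tundoj*, *gagaw*, *surzab*); -ag when the stem ends in a vowel (*daja*, *zaki*).
The final sound of *owa* is /a/, which is a vowel, so the suffix is -ag, giving *owaag*.
The final sound of *sehmaw* is /w/, which is a voiced consonant, so the suffix is -mos, giving *sehmawmos*.
The final sound of *kuwehot* is /t/, which is a voiceless consonant, so the suffix is -ha, giving *kuwehotha*.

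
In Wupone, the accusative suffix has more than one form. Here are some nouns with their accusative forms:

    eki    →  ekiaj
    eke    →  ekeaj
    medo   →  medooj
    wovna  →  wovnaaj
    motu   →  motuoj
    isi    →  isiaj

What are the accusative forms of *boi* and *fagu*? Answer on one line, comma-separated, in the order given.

The alternation tracks the last vowel of the stem — -oj when the last vowel of the stem is a rounded vowel (*medo*, *motu*); -aj when the last vowel of the stem is an unrounded vowel (*eki*, *eke*, *wovna*, *isi*).
The last vowel of *boi* is /i/, which is an unrounded vowel, so the suffix is -aj, giving *boiaj*.
*fagu* — last vowel /u/ (a rounded vowel) → -oj → *faguoj*.

boiaj, faguoj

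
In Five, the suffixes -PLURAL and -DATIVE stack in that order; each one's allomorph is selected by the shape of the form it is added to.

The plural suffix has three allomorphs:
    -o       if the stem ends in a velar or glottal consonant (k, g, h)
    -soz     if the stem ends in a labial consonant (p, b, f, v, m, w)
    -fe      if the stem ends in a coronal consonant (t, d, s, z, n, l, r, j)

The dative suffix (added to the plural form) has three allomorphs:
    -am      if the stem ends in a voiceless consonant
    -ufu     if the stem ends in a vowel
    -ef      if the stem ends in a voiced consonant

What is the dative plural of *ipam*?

ipamsozef

The final consonant of *ipam* is /m/, which is labial, so the plural suffix is -soz, giving *ipamsoz*.
The plural form *ipamsoz*: final sound = /z/, a voiced consonant → -ef → *ipamsozef*.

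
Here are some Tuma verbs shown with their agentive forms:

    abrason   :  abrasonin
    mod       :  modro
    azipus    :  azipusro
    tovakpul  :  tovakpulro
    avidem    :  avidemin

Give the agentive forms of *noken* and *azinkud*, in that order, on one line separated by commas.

nokenin, azinkudro

The alternation tracks the final consonant of the stem — -in when the stem ends in a nasal (*abrason*, *avidem*); -ro when the stem ends in a non-nasal consonant (*mod*, *azipus*, *tovakpul*).
*noken*: final consonant = /n/, a nasal → -in → *nokenin*.
The final consonant of *azinkud* is /d/, which is non-nasal, so the suffix is -ro, giving *azinkudro*.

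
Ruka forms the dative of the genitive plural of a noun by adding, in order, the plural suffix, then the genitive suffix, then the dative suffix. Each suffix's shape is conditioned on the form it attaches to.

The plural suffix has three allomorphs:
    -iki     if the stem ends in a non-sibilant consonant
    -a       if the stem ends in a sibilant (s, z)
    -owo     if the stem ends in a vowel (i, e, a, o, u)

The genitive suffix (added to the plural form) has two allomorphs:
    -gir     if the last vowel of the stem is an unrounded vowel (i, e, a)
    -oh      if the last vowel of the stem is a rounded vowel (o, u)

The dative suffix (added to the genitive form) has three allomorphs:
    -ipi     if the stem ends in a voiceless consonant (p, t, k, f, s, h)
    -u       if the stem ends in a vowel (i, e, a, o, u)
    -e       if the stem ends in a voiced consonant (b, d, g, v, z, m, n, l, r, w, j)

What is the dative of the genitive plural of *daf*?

dafikigire

*daf* — final sound /f/ (a non-sibilant consonant) → -iki → *dafiki*.
The plural form *dafiki*: last vowel = /i/, an unrounded vowel → -gir → *dafikigir*.
The genitive form *dafikigir* — final sound /r/ (a voiced consonant) → -e → *dafikigire*.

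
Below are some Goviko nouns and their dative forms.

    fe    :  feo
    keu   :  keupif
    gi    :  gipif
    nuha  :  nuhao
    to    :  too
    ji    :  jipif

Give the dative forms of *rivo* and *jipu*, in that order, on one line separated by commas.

rivoo, jipupif

The suffix is conditioned by the last vowel: -pif when the last vowel of the stem is a high vowel (*keu*, *gi*, *ji*); -o when the last vowel of the stem is a non-high vowel (*fe*, *nuha*, *to*).
Since the last vowel of *rivo* is /o/ (a non-high vowel), it takes -o, giving *rivoo*.
*jipu*: last vowel = /u/, a high vowel → -pif → *jipupif*.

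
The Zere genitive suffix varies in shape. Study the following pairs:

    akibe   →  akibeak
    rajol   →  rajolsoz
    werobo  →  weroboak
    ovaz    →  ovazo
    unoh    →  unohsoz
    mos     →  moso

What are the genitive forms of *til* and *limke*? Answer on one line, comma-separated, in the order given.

Looking at the final sound of each stem: -o when the stem ends in a sibilant (*ovaz*, *mos*); -soz when the stem ends in a non-sibilant consonant (*rajol*, *unoh*); -ak when the stem ends in a vowel (*akibe*, *werobo*).
*til* — final sound /l/ (a non-sibilant consonant) → -soz → *tilsoz*.
*limke* — final sound /e/ (a vowel) → -ak → *limkeak*.

tilsoz, limkeak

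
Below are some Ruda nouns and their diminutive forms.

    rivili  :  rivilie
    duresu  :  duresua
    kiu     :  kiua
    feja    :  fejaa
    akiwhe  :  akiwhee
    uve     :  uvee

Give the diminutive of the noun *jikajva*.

Looking at the last vowel of each stem: -e when the last vowel of the stem is a front vowel (*rivili*, *akiwhe*, *uve*); -a when the last vowel of the stem is a back vowel (*duresu*, *kiu*, *feja*).
*jikajva* — last vowel /a/ (a back vowel) → -a → *jikajvaa*.

jikajvaa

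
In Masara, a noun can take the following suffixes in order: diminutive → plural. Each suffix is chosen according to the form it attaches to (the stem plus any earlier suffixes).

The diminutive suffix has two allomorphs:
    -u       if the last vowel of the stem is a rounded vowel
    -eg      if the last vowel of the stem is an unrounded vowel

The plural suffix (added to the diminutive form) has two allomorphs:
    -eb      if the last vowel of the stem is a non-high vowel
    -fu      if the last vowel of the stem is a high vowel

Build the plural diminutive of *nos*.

nosufu

*nos*: last vowel = /o/, a rounded vowel → -u → *nosu*.
The last vowel of the diminutive form *nosu* is /u/, which is a high vowel, so the plural suffix is -fu, giving *nosufu*.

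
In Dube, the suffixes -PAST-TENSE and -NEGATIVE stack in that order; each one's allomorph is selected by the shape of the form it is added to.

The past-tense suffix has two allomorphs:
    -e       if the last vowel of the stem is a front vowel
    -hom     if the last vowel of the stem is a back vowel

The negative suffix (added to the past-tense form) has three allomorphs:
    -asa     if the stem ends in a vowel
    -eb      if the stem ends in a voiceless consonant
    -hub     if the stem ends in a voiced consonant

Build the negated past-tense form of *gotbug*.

gotbughomhub

*gotbug*: last vowel = /u/, a back vowel → -hom → *gotbughom*.
The past-tense form *gotbughom*: final sound = /m/, a voiced consonant → -hub → *gotbughomhub*.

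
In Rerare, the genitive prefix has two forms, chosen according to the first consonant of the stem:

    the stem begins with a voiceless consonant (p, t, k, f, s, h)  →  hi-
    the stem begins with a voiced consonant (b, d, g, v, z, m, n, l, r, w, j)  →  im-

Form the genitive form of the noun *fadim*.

The first consonant of *fadim* is /f/, which is voiceless, so the prefix is hi-, giving *hifadim*.

hifadim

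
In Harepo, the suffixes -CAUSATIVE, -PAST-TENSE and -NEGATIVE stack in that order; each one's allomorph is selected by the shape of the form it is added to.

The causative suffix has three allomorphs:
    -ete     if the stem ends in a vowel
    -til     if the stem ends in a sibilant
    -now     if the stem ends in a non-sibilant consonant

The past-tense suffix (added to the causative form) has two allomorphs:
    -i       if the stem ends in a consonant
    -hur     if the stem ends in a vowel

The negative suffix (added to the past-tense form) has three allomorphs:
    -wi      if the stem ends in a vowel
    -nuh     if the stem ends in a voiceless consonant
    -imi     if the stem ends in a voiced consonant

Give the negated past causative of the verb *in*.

innowiwi

*in* — final sound /n/ (a non-sibilant consonant) → -now → *innow*.
The causative form *innow* — final sound /w/ (a consonant) → -i → *innowi*.
The final sound of the past-tense form *innowi* is /i/, which is a vowel, so the negative suffix is -wi, giving *innowiwi*.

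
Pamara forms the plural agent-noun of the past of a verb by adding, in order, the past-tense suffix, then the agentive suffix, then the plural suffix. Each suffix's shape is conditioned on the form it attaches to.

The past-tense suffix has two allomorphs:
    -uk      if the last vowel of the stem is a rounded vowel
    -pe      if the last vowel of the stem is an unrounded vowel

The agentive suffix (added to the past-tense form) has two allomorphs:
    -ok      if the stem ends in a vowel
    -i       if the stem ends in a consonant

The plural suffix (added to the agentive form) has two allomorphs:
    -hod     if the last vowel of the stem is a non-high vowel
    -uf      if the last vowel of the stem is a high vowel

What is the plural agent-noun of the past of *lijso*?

Since the last vowel of *lijso* is /o/ (a rounded vowel), it takes -uk, giving *lijsouk*.
Since the final sound of the past-tense form *lijsouk* is /k/ (a consonant), it takes -i, giving *lijsouki*.
The last vowel of the agentive form *lijsouki* is /i/, which is a high vowel, so the plural suffix is -uf, giving *lijsoukiuf*.

lijsoukiuf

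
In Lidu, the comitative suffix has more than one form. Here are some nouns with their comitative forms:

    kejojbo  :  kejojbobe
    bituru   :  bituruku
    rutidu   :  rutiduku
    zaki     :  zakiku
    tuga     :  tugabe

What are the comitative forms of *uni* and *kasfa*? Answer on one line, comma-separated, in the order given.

uniku, kasfabe

Looking at the last vowel of each stem: -ku when the last vowel of the stem is a high vowel (*bituru*, *rutidu*, *zaki*); -be when the last vowel of the stem is a non-high vowel (*kejojbo*, *tuga*).
*uni* — last vowel /i/ (a high vowel) → -ku → *uniku*.
*kasfa* — last vowel /a/ (a non-high vowel) → -be → *kasfabe*.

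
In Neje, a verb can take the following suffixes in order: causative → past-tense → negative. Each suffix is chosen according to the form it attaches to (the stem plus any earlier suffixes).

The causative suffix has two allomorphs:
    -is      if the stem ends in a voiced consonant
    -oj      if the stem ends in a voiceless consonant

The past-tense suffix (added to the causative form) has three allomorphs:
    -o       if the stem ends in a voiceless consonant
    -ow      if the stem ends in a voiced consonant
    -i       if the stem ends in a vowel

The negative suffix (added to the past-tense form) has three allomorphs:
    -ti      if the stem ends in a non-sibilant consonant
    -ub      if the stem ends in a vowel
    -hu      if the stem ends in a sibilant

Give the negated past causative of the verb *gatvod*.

*gatvod*: final consonant = /d/, voiced → -is → *gatvodis*.
Since the final sound of the causative form *gatvodis* is /s/ (a voiceless consonant), it takes -o, giving *gatvodiso*.
Since the final sound of the past-tense form *gatvodiso* is /o/ (a vowel), it takes -ub, giving *gatvodisoub*.

gatvodisoub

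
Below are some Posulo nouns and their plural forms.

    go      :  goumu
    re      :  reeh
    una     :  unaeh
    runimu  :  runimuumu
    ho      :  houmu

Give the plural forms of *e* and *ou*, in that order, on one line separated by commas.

eeh, ouumu

The suffix is conditioned by the last vowel: -umu when the last vowel of the stem is a rounded vowel (*go*, *runimu*, *ho*); -eh when the last vowel of the stem is an unrounded vowel (*re*, *una*).
Since the last vowel of *e* is /e/ (an unrounded vowel), it takes -eh, giving *eeh*.
*ou*: last vowel = /u/, a rounded vowel → -umu → *ouumu*.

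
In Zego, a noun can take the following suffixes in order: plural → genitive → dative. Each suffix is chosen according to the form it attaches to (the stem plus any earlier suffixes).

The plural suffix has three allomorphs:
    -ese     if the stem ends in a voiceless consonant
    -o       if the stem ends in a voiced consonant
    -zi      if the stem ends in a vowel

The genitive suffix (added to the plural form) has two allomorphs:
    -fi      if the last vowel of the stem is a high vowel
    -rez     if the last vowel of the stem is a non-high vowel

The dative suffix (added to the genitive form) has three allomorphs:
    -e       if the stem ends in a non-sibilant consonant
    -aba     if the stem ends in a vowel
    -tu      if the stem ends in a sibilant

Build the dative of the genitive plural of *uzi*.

The final sound of *uzi* is /i/, which is a vowel, so the plural suffix is -zi, giving *uzizi*.
Since the last vowel of the plural form *uzizi* is /i/ (a high vowel), it takes -fi, giving *uzizifi*.
The final sound of the genitive form *uzizifi* is /i/, which is a vowel, so the dative suffix is -aba, giving *uzizifiaba*.

uzizifiaba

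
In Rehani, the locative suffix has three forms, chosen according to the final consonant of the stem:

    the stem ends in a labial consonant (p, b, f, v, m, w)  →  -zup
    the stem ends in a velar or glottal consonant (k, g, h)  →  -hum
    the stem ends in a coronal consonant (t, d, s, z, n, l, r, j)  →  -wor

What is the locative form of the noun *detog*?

detoghum

*detog*: final consonant = /g/, velar/glottal → -hum → *detoghum*.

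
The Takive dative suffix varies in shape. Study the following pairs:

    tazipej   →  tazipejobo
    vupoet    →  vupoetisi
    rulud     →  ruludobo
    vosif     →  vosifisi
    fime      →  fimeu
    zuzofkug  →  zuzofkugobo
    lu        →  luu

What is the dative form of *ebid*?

The suffix is conditioned by the final sound: -isi when the stem ends in a voiceless consonant (*vupoet*, *vosif*); -obo when the stem ends in a voiced consonant (*tazipej*, *rulud*, *zuzofkug*); -u when the stem ends in a vowel (*fime*, *lu*).
Since the final sound of *ebid* is /d/ (a voiced consonant), it takes -obo, giving *ebidobo*.

ebidobo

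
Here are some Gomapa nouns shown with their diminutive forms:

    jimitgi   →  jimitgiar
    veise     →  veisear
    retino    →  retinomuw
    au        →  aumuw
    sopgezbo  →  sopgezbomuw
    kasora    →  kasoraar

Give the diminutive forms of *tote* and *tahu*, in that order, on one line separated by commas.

totear, tahumuw

The suffix is conditioned by the last vowel: -muw when the last vowel of the stem is a rounded vowel (*retino*, *au*, *sopgezbo*); -ar when the last vowel of the stem is an unrounded vowel (*jimitgi*, *veise*, *kasora*).
*tote* — last vowel /e/ (an unrounded vowel) → -ar → *totear*.
*tahu*: last vowel = /u/, a rounded vowel → -muw → *tahumuw*.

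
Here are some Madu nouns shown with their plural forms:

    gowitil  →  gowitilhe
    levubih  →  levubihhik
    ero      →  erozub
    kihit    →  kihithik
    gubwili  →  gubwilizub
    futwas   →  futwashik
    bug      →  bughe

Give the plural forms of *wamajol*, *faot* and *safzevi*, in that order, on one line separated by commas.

The pattern is voicing of the final sound: -hik when the stem ends in a voiceless consonant (*levubih*, *kihit*, *futwas*); -he when the stem ends in a voiced consonant (*gowitil*, *bug*); -zub when the stem ends in a vowel (*ero*, *gubwili*).
The final sound of *wamajol* is /l/, which is a voiced consonant, so the suffix is -he, giving *wamajolhe*.
The final sound of *faot* is /t/, which is a voiceless consonant, so the suffix is -hik, giving *faothik*.
The final sound of *safzevi* is /i/, which is a vowel, so the suffix is -zub, giving *safzevizub*.

wamajolhe, faothik, safzevizub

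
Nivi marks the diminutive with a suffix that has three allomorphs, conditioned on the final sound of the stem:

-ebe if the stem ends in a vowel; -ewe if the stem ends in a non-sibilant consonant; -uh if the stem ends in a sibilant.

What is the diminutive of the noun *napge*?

napgeebe

The final sound of *napge* is /e/, which is a vowel, so the suffix is -ebe, giving *napgeebe*.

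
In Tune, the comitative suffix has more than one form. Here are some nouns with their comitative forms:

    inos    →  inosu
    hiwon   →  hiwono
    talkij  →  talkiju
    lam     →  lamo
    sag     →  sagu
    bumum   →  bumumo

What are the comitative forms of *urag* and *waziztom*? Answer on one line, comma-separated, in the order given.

The suffix is conditioned by the final consonant: -o when the stem ends in a nasal (*hiwon*, *lam*, *bumum*); -u when the stem ends in a non-nasal consonant (*inos*, *talkij*, *sag*).
*urag*: final consonant = /g/, non-nasal → -u → *uragu*.
*waziztom*: final consonant = /m/, a nasal → -o → *waziztomo*.

uragu, waziztomo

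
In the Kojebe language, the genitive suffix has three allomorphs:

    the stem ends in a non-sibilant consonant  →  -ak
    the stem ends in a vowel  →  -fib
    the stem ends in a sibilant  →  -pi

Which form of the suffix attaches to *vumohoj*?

-ak

Since the final sound of *vumohoj* is /j/ (a non-sibilant consonant), it takes -ak.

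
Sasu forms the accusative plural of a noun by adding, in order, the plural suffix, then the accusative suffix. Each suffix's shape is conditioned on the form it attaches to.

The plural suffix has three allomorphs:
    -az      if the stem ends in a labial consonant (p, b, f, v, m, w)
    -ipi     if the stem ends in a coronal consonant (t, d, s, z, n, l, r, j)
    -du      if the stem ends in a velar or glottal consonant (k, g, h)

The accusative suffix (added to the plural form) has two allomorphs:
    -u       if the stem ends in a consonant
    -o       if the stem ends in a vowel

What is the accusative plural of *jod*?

*jod*: final consonant = /d/, coronal → -ipi → *jodipi*.
The final sound of the plural form *jodipi* is /i/, which is a vowel, so the accusative suffix is -o, giving *jodipio*.

jodipio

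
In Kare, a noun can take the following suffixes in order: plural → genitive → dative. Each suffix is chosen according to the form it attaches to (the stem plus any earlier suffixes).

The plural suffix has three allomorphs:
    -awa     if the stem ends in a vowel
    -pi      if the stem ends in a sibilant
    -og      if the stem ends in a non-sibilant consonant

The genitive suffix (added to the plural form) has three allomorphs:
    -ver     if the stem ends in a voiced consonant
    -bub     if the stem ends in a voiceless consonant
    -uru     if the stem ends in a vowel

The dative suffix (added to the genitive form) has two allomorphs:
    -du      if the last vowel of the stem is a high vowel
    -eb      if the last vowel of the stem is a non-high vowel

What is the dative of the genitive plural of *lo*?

loawaurudu

Since the final sound of *lo* is /o/ (a vowel), it takes -awa, giving *loawa*.
The plural form *loawa*: final sound = /a/, a vowel → -uru → *loawauru*.
Since the last vowel of the genitive form *loawauru* is /u/ (a high vowel), it takes -du, giving *loawaurudu*.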